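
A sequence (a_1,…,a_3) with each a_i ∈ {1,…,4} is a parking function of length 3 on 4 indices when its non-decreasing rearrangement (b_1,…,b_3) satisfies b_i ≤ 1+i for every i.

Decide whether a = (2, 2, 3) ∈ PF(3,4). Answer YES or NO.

YES

Rearranged: b = (2, 2, 3).
  b_1=2 ≤ 2
  b_2=2 ≤ 3
  b_3=3 ≤ 4
All bounds hold ⇒ YES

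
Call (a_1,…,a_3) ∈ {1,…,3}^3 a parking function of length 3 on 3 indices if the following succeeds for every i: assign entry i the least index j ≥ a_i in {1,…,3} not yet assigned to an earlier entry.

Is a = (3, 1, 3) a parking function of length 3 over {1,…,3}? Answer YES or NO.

NO

Rearranged: b = (1, 3, 3).
  b_1=1 ≤ 1
  b_2=3 > 2
  fails at i=2 ⇒ NO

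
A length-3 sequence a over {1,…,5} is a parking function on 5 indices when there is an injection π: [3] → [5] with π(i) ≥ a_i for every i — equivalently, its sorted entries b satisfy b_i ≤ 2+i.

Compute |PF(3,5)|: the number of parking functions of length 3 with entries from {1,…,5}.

#PF = (5−3+1)·(5+1)^(3−1) = 3·36 = 108 [KW]
One tuple (4,2,3) → sorted (2,3,4): b_i ≤ 2+i ∀i, a PF.

108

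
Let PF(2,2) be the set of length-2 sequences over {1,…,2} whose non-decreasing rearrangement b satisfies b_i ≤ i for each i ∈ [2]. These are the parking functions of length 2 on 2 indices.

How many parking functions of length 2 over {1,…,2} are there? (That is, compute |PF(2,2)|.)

|PF(2,2)| = 1·3^1 = 1·3 = 3 [KW]
One tuple (1,1) → sorted (1,1): b_i ≤ i ∀i, a PF.

3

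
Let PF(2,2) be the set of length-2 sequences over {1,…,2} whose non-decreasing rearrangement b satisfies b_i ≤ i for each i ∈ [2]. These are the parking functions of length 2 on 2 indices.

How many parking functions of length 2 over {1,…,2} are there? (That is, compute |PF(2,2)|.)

Count = 1·3^1 = 1·3 = 3 [KW]
Example (1,2) → sorted (1,2): b_i ≤ i ∀i, a PF.

3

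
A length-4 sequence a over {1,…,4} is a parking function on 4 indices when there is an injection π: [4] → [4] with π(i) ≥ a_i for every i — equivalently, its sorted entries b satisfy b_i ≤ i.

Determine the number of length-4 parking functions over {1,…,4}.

125

Count = (5−4)·5^(4−1) = 1 · 125 = 125 (Pollak)
Check (1,4,3,1) → sorted (1,1,3,4): b_i ≤ i ∀i, a PF.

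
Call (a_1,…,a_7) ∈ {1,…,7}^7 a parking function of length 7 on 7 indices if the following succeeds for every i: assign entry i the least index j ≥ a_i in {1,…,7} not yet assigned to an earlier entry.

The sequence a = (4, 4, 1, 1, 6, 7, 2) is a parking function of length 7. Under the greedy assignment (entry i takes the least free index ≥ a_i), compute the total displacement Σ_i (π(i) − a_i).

3

Σπ = 7·8/2 = 28 (π permutes [7]); Σa = 4+4+1+1+6+7+2 = 25; disp = 28−25 = 3.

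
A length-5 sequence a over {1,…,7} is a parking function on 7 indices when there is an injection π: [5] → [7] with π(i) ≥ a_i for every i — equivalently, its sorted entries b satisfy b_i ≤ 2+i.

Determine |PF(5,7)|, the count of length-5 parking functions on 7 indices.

12288

Count = (8−5)·8^(5−1) = 3 · 4096 = 12288 (Konheim–Weiss)
E.g. (5,6,3,3,4) → sorted (3,3,4,5,6): b_i ≤ 2+i ∀i, a PF.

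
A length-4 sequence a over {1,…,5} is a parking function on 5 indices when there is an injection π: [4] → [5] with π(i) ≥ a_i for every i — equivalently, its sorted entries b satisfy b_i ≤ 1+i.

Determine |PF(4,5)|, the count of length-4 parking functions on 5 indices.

|PF(4,5)| = (5−4+1)·(5+1)^(4−1) = 2×216 = 432 (Konheim–Weiss)
E.g. (1,5,3,1) → sorted (1,1,3,5): b_i ≤ 1+i ∀i, a PF.

432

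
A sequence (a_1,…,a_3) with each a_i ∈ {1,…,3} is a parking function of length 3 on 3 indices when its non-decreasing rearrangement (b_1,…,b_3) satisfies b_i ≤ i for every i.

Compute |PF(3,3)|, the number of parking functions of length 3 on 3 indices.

|PF| = 1·4^2 = 1 · 16 = 16 (Konheim–Weiss)
Check (1,3,1) → sorted (1,1,3): b_i ≤ i ∀i, a PF.

16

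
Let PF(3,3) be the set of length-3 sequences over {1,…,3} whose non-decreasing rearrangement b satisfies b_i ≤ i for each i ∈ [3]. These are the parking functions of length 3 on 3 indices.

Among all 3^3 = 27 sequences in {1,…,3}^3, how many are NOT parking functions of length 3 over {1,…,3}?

#PF = (3−3+1)·(3+1)^(3−1) = 1×16 = 16
Example (3,2,2) → sorted (2,2,3): b_1=2>1, not a PF.
3^3 − 16 = 27 − 16 = 11

11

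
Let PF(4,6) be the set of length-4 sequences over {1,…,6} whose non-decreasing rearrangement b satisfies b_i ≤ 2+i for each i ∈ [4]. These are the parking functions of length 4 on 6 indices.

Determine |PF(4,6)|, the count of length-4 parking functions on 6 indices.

1029

Count = (7−4)·7^(4−1) = 3·343 = 1029
Example (1,1,2,6) → sorted (1,1,2,6): b_i ≤ 2+i ∀i, a PF.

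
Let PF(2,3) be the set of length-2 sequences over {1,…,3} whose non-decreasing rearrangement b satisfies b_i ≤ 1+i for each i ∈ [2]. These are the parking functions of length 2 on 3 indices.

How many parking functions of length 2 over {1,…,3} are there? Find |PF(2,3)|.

#PF = 2·4^1 = 2×4 = 8
Example (2,1) → sorted (1,2): b_i ≤ 1+i ∀i, a PF.

8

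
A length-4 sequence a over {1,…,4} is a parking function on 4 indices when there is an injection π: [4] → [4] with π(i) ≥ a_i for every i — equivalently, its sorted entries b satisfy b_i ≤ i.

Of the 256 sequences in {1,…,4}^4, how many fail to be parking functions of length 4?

131

#PF = (4−4+1)·(4+1)^(4−1) = 1 · 125 = 125 (Pollak)
Check (1,4,3,3) → sorted (1,3,3,4): b_2=3>2, not a PF.
So 256 − 125 = 131 fail.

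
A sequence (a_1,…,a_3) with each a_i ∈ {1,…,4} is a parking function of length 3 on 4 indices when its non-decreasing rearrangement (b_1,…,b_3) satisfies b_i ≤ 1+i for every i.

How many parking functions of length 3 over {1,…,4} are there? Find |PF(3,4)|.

50

|PF| = (5−3)·5^(3−1) = 2 · 25 = 50
Example (2,4,2) → sorted (2,2,4): b_i ≤ 1+i ∀i, a PF.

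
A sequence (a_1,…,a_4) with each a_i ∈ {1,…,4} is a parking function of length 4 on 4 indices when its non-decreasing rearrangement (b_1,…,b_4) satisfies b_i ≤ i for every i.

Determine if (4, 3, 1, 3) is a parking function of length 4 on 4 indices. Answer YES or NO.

NO

Rearranged: b = (1, 3, 3, 4).
  b_1=1 ≤ 1
  b_2=3 > 2
  fails at i=2 ⇒ NO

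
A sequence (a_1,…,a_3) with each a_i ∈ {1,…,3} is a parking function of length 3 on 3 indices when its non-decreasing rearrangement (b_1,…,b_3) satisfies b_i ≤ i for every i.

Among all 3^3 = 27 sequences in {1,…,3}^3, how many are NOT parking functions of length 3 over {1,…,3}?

|PF| = (4−3)·4^(3−1) = 1 · 16 = 16 [KW]
Example (3,3,2) → sorted (2,3,3): b_1=2>1, not a PF.
3^3 − 16 = 27 − 16 = 11

11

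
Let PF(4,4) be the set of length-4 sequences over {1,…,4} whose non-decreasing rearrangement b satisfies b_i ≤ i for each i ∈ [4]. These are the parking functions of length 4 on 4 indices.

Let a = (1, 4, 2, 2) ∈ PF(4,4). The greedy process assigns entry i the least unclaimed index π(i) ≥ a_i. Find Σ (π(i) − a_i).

1

Σπ = 4·5/2 = 10 (π permutes [4]); Σa = 1+4+2+2 = 9; disp = 10−9 = 1.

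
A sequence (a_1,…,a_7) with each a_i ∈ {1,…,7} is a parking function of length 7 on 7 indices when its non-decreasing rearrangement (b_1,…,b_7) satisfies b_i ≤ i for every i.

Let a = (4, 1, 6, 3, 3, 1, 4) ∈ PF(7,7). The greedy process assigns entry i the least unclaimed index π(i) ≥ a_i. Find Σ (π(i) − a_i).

6

Σπ = 28 ({1..7} each once); Σa = 4+1+6+3+3+1+4 = 22; disp = 28−22 = 6.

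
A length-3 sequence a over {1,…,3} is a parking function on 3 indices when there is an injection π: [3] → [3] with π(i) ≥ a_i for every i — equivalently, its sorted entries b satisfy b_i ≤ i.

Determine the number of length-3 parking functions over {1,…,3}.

Count = (3+1−3)·(3+1)^{3−1} = 1 · 16 = 16 (Pollak)
Check (3,1,2) → sorted (1,2,3): b_i ≤ i ∀i, a PF.

16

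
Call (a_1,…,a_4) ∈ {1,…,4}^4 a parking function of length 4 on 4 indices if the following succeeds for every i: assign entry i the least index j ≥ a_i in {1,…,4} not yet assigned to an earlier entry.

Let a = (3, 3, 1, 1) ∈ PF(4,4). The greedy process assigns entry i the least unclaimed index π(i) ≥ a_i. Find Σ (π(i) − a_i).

2

Σπ = 10 ({1..4} each once); Σa = 3+3+1+1 = 8; disp = 10−8 = 2.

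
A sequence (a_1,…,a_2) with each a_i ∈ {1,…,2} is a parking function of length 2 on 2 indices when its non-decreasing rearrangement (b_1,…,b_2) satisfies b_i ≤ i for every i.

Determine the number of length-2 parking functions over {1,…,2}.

3

#PF = (2+1−2)·(2+1)^{2−1} = 1×3 = 3 [KW]
E.g. (2,1) → sorted (1,2): b_i ≤ i ∀i, a PF.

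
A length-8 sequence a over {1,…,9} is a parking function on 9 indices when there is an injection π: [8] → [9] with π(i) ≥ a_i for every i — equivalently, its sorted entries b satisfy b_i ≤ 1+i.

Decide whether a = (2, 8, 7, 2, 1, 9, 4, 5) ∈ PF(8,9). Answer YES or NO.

YES

Rearranged: b = (1, 2, 2, 4, 5, 7, 8, 9).
  b_1=1 ≤ 2
  b_2=2 ≤ 3
  b_3=2 ≤ 4
  b_4=4 ≤ 5
  b_5=5 ≤ 6
  b_6=7 ≤ 7
  b_7=8 ≤ 8
  b_8=9 ≤ 9
All bounds hold ⇒ YES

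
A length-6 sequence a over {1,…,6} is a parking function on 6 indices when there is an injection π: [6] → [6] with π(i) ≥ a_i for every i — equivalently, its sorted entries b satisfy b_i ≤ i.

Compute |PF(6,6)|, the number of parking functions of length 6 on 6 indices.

#PF = (6+1−6)·(6+1)^{6−1} = 1 · 16807 = 16807 (Pollak)
One tuple (5,3,2,4,1,6) → sorted (1,2,3,4,5,6): b_i ≤ i ∀i, a PF.

16807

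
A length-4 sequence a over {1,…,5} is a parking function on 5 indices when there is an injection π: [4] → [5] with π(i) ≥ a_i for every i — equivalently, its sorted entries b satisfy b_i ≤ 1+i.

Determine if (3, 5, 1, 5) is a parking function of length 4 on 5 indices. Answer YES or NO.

NO

Order a: b = (1, 3, 5, 5).
  b_1=1 ≤ 2
  b_2=3 ≤ 3
  b_3=5 > 4
  fails at i=3 ⇒ NO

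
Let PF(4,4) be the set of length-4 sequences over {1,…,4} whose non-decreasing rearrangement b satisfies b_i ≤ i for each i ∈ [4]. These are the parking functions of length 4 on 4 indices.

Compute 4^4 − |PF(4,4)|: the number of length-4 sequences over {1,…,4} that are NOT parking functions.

#PF = 1·5^3 = 1·125 = 125 (Konheim–Weiss)
One tuple (2,3,4,4) → sorted (2,3,4,4): b_1=2>1, not a PF.
4^4 − 125 = 256 − 125 = 131

131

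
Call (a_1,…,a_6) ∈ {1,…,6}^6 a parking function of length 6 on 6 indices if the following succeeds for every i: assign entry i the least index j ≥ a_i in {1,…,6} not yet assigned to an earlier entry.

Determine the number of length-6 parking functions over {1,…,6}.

16807

|PF| = (6+1−6)·(6+1)^{6−1} = 1×16807 = 16807 (Pollak)
One tuple (1,3,1,1,5,6) → sorted (1,1,1,3,5,6): b_i ≤ i ∀i, a PF.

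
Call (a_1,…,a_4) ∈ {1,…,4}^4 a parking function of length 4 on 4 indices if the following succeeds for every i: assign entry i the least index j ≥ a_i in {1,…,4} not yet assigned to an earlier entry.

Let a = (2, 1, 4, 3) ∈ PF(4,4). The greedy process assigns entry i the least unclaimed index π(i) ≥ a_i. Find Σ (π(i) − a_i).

0

Σπ(i) = 1+…+4 = 10; Σa = 2+1+4+3 = 10; disp = 10−10 = 0.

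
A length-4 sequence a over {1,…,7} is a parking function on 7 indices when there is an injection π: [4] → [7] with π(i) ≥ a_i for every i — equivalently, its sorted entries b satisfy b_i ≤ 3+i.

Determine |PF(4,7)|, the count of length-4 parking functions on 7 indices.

2048

|PF(4,7)| = (8−4)·8^(4−1) = 4×512 = 2048 (Konheim–Weiss)
One tuple (2,6,5,7) → sorted (2,5,6,7): b_i ≤ 3+i ∀i, a PF.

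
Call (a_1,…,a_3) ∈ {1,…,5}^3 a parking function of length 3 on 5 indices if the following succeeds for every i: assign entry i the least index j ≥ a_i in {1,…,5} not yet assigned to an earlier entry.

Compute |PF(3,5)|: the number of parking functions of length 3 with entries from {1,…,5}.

108

#PF = (6−3)·6^(3−1) = 3×36 = 108 (Pollak)
One tuple (3,4,1) → sorted (1,3,4): b_i ≤ 2+i ∀i, a PF.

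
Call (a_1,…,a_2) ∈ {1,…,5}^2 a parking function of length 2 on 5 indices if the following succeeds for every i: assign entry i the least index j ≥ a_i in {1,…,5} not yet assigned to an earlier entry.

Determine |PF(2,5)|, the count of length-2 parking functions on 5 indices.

24

#PF = (5−2+1)·(5+1)^(2−1) = 4×6 = 24 (Konheim–Weiss)
Check (1,2) → sorted (1,2): b_i ≤ 3+i ∀i, a PF.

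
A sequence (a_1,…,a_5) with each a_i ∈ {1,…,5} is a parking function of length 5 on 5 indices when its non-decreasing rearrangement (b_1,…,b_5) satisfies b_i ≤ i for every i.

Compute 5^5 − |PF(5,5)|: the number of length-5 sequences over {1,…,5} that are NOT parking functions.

1829

#PF = (5−5+1)·(5+1)^(5−1) = 1×1296 = 1296 [KW]
One tuple (5,4,3,5,5) → sorted (3,4,5,5,5): b_1=3>1, not a PF.
So 3125 − 1296 = 1829 fail.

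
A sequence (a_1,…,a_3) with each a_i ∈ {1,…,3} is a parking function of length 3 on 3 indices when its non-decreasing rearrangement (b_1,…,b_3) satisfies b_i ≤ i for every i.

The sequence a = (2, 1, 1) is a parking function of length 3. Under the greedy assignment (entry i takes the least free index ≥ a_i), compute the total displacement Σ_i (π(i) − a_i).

2

Σπ = 3·4/2 = 6 (π permutes [3]); Σa = 2+1+1 = 4; disp = 6−4 = 2.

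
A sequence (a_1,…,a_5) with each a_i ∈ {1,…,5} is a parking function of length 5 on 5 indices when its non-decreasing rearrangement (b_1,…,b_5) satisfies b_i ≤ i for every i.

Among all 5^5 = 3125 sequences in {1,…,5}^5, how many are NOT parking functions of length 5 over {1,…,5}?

|PF(5,5)| = (6−5)·6^(5−1) = 1·1296 = 1296 [KW]
Check (5,2,4,5,5) → sorted (2,4,5,5,5): b_1=2>1, not a PF.
So 3125 − 1296 = 1829 fail.

1829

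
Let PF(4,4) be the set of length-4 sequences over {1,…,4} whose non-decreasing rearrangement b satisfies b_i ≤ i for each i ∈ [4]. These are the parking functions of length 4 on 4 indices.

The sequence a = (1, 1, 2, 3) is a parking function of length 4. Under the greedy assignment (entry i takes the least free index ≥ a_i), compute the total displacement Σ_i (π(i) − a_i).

Σπ = 4·5/2 = 10 (π permutes [4]); Σa = 1+1+2+3 = 7; disp = 10−7 = 3.

3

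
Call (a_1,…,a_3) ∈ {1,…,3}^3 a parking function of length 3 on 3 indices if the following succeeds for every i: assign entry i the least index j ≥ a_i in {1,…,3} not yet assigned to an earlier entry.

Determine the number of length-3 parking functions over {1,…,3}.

16

|PF(3,3)| = (3+1−3)·(3+1)^{3−1} = 1·16 = 16 (Pollak)
Check (1,2,2) → sorted (1,2,2): b_i ≤ i ∀i, a PF.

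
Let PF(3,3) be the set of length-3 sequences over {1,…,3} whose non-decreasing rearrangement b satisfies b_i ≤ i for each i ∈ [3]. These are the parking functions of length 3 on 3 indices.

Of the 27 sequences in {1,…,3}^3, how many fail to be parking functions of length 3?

Count = (3−3+1)·(3+1)^(3−1) = 1 · 16 = 16 (Pollak)
Example (3,2,2) → sorted (2,2,3): b_1=2>1, not a PF.
3^3 − 16 = 27 − 16 = 11

11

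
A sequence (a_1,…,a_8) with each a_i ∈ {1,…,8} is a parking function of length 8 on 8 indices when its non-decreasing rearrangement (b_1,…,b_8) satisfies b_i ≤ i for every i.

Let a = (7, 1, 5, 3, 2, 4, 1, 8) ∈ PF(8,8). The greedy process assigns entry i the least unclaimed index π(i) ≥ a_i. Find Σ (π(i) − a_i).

Σπ(i) = 1+…+8 = 36; Σa = 7+1+5+3+2+4+1+8 = 31; disp = 36−31 = 5.

5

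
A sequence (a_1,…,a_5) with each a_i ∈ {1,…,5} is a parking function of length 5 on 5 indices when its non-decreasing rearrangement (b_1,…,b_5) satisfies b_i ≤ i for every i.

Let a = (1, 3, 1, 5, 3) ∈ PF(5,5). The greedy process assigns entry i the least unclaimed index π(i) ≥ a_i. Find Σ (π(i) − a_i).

Σπ(i) = 1+…+5 = 15; Σa = 1+3+1+5+3 = 13; disp = 15−13 = 2.

2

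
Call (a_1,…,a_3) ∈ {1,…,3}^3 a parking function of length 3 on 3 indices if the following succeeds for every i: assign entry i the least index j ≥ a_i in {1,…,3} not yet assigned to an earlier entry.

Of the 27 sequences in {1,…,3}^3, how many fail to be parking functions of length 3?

|PF| = (4−3)·4^(3−1) = 1×16 = 16 (Pollak)
One tuple (3,3,3) → sorted (3,3,3): b_1=3>1, not a PF.
3^3 − 16 = 27 − 16 = 11

11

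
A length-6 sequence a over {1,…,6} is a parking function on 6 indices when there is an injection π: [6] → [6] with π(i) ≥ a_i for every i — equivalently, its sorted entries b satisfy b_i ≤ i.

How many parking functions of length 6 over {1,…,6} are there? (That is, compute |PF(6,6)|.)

|PF(6,6)| = (6−6+1)·(6+1)^(6−1) = 1 · 16807 = 16807 [KW]
Example (4,1,2,4,5,2) → sorted (1,2,2,4,4,5): b_i ≤ i ∀i, a PF.

16807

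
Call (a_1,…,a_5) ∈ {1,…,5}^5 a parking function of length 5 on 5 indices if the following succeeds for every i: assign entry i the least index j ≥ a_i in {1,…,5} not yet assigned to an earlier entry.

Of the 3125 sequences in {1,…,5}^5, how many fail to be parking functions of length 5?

|PF(5,5)| = (5−5+1)·(5+1)^(5−1) = 1·1296 = 1296 [KW]
E.g. (2,4,5,4,5) → sorted (2,4,4,5,5): b_1=2>1, not a PF.
5^5 − 1296 = 3125 − 1296 = 1829

1829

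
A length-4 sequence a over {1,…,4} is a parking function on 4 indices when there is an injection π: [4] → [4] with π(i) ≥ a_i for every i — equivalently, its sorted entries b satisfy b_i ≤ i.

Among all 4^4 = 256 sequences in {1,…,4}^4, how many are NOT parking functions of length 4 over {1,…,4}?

Count = (5−4)·5^(4−1) = 1×125 = 125 [KW]
Check (4,4,3,1) → sorted (1,3,4,4): b_2=3>2, not a PF.
So 256 − 125 = 131 fail.

131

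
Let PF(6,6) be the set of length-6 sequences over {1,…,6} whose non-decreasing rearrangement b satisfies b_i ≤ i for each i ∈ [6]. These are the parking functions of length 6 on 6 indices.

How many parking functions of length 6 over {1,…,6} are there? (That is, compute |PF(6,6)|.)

|PF(6,6)| = (6−6+1)·(6+1)^(6−1) = 1 · 16807 = 16807
Check (2,5,4,3,4,1) → sorted (1,2,3,4,4,5): b_i ≤ i ∀i, a PF.

16807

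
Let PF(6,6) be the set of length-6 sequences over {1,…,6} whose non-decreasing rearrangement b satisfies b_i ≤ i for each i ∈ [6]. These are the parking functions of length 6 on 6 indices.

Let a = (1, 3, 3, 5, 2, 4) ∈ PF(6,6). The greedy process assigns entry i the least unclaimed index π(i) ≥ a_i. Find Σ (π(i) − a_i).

Σπ = 21 ({1..6} each once); Σa = 1+3+3+5+2+4 = 18; disp = 21−18 = 3.

3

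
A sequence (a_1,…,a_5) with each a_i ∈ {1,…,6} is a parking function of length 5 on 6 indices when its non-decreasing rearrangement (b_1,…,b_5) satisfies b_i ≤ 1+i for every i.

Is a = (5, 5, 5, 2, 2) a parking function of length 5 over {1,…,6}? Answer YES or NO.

NO

Sorted: b = (2, 2, 5, 5, 5).
  b_1=2 ≤ 2
  b_2=2 ≤ 3
  b_3=5 > 4
  fails at i=3 ⇒ NO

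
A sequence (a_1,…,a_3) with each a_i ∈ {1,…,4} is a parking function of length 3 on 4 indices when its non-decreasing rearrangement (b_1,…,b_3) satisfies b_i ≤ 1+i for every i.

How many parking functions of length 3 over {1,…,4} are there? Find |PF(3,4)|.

50

|PF| = (4+1−3)·(4+1)^{3−1} = 2×25 = 50 (Pollak)
Example (3,1,4) → sorted (1,3,4): b_i ≤ 1+i ∀i, a PF.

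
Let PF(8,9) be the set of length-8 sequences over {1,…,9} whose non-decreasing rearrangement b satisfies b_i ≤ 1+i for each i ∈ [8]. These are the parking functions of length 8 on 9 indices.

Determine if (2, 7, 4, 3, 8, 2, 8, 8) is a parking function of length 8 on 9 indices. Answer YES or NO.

NO

Rearranged: b = (2, 2, 3, 4, 7, 8, 8, 8).
  b_1=2 ≤ 2
  b_2=2 ≤ 3
  b_3=3 ≤ 4
  b_4=4 ≤ 5
  b_5=7 > 6
  fails at i=5 ⇒ NO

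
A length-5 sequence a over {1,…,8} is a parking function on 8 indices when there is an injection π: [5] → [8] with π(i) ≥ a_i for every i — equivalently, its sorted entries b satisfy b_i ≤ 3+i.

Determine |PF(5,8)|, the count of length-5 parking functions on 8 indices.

26244

Count = (8+1−5)·(8+1)^{5−1} = 4·6561 = 26244 (Pollak)
E.g. (4,6,4,7,7) → sorted (4,4,6,7,7): b_i ≤ 3+i ∀i, a PF.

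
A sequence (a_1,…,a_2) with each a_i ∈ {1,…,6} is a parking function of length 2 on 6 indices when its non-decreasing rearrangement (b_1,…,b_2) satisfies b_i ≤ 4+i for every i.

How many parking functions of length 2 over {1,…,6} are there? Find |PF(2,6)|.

35

#PF = (7−2)·7^(2−1) = 5×7 = 35
One tuple (1,1) → sorted (1,1): b_i ≤ 4+i ∀i, a PF.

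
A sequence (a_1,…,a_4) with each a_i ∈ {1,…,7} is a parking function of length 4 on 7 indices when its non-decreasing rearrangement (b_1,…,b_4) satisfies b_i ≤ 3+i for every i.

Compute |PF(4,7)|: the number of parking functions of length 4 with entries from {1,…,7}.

|PF(4,7)| = (7+1−4)·(7+1)^{4−1} = 4·512 = 2048 [KW]
Example (6,3,1,1) → sorted (1,1,3,6): b_i ≤ 3+i ∀i, a PF.

2048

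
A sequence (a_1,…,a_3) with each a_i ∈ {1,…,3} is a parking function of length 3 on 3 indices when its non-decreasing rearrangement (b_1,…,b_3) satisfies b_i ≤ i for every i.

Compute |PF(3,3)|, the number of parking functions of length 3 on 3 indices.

|PF(3,3)| = (3+1−3)·(3+1)^{3−1} = 1·16 = 16 [KW]
One tuple (1,3,1) → sorted (1,1,3): b_i ≤ i ∀i, a PF.

16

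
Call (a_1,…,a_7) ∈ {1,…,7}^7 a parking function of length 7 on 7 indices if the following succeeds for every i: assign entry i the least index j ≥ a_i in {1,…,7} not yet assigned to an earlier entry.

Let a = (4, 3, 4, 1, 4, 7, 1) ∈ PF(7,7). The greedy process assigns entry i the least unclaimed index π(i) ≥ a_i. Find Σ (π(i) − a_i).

Σπ(i) = 1+…+7 = 28; Σa = 4+3+4+1+4+7+1 = 24; disp = 28−24 = 4.

4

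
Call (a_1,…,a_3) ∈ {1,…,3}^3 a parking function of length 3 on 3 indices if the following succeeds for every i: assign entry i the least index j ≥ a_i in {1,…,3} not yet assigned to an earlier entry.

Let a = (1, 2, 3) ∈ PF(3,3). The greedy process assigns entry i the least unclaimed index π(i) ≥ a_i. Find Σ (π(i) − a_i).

Σπ = 3·4/2 = 6 (π permutes [3]); Σa = 1+2+3 = 6; disp = 6−6 = 0.

0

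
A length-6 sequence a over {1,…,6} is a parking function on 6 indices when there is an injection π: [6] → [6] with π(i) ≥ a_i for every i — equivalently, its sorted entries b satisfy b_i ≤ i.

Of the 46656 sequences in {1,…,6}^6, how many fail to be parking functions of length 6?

|PF| = (7−6)·7^(6−1) = 1·16807 = 16807 (Pollak)
Example (5,4,4,6,5,6) → sorted (4,4,5,5,6,6): b_1=4>1, not a PF.
6^6 − 16807 = 46656 − 16807 = 29849

29849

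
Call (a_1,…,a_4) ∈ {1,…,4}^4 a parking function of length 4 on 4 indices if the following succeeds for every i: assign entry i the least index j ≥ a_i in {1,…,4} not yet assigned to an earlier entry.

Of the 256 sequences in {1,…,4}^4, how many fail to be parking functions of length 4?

|PF| = (4+1−4)·(4+1)^{4−1} = 1×125 = 125 [KW]
E.g. (2,4,4,4) → sorted (2,4,4,4): b_1=2>1, not a PF.
So 256 − 125 = 131 fail.

131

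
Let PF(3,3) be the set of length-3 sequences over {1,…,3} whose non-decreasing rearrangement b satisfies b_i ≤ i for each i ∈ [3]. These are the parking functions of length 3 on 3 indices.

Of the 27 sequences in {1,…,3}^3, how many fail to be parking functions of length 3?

11

|PF| = (3+1−3)·(3+1)^{3−1} = 1×16 = 16
E.g. (2,3,2) → sorted (2,2,3): b_1=2>1, not a PF.
Total 27; non-PF = 27−16 = 11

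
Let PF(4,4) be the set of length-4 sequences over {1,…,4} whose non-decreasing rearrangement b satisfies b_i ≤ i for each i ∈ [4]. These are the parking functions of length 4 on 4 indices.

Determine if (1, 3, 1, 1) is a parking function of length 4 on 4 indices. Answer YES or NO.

YES

Rearranged: b = (1, 1, 1, 3).
  b_1=1 ≤ 1
  b_2=1 ≤ 2
  b_3=1 ≤ 3
  b_4=3 ≤ 4
All bounds hold ⇒ YES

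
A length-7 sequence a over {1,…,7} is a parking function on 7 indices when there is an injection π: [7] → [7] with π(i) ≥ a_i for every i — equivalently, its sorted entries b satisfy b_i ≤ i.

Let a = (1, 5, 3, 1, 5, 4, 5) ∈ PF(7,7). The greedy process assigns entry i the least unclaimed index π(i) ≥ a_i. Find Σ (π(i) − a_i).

4

Σπ = 7·8/2 = 28 (π permutes [7]); Σa = 1+5+3+1+5+4+5 = 24; disp = 28−24 = 4.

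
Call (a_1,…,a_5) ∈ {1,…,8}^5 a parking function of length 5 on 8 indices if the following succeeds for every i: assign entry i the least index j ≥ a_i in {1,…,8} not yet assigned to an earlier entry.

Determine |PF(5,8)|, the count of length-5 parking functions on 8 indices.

26244

Count = (8+1−5)·(8+1)^{5−1} = 4 · 6561 = 26244 (Konheim–Weiss)
Check (6,3,6,1,5) → sorted (1,3,5,6,6): b_i ≤ 3+i ∀i, a PF.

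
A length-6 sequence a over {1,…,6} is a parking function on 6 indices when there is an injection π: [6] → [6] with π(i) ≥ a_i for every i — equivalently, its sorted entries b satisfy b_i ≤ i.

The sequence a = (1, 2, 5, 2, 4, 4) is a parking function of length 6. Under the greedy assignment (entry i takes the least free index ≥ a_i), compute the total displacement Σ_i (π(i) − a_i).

Σπ = 21 ({1..6} each once); Σa = 1+2+5+2+4+4 = 18; disp = 21−18 = 3.

3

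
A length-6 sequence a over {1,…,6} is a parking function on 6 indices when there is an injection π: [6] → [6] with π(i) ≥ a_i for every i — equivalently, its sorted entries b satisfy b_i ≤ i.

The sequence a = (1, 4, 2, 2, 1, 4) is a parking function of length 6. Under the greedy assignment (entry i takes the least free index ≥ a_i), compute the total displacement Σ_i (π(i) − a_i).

7

Σπ = 6·7/2 = 21 (π permutes [6]); Σa = 1+4+2+2+1+4 = 14; disp = 21−14 = 7.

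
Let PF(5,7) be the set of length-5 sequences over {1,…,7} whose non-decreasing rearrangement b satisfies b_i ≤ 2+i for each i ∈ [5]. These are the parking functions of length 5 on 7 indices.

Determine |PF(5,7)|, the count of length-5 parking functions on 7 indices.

#PF = (7+1−5)·(7+1)^{5−1} = 3 · 4096 = 12288 (Konheim–Weiss)
Check (4,5,6,3,1) → sorted (1,3,4,5,6): b_i ≤ 2+i ∀i, a PF.

12288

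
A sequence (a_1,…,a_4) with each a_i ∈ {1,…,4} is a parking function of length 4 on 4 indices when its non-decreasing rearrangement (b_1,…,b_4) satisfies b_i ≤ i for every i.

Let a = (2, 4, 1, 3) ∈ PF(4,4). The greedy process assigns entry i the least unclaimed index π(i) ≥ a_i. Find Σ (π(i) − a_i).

Σπ(i) = 1+…+4 = 10; Σa = 2+4+1+3 = 10; disp = 10−10 = 0.

0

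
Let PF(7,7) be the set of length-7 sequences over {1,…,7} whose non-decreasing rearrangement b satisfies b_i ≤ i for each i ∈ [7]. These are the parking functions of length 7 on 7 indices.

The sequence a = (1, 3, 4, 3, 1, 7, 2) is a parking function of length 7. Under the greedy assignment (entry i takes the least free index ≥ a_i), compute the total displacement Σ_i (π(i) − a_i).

Σπ = 7·8/2 = 28 (π permutes [7]); Σa = 1+3+4+3+1+7+2 = 21; disp = 28−21 = 7.

7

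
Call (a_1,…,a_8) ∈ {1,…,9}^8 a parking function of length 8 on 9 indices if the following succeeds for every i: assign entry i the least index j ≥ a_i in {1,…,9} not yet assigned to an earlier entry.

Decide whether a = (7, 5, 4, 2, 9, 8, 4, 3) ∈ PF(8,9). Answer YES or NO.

Sorted: b = (2, 3, 4, 4, 5, 7, 8, 9).
  b_1=2 ≤ 2
  b_2=3 ≤ 3
  b_3=4 ≤ 4
  b_4=4 ≤ 5
  b_5=5 ≤ 6
  b_6=7 ≤ 7
  b_7=8 ≤ 8
  b_8=9 ≤ 9
All bounds hold ⇒ YES

YES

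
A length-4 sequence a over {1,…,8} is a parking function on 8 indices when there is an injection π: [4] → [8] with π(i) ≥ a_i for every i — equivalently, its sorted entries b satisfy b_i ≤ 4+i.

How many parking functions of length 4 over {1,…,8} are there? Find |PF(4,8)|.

3645

#PF = (8−4+1)·(8+1)^(4−1) = 5·729 = 3645 (Pollak)
E.g. (4,4,3,1) → sorted (1,3,4,4): b_i ≤ 4+i ∀i, a PF.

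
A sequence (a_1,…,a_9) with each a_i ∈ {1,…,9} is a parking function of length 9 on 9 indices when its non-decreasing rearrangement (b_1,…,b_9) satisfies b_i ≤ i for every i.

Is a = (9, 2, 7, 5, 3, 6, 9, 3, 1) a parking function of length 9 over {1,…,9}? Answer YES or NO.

NO

Order a: b = (1, 2, 3, 3, 5, 6, 7, 9, 9).
  b_1=1 ≤ 1
  b_2=2 ≤ 2
  b_3=3 ≤ 3
  b_4=3 ≤ 4
  b_5=5 ≤ 5
  b_6=6 ≤ 6
  b_7=7 ≤ 7
  b_8=9 > 8
  fails at i=8 ⇒ NO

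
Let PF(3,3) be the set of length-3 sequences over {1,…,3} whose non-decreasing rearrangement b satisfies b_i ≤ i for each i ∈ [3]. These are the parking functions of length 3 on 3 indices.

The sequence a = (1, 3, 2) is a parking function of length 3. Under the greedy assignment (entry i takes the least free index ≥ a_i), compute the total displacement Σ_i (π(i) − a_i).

Σπ = 3·4/2 = 6 (π permutes [3]); Σa = 1+3+2 = 6; disp = 6−6 = 0.

0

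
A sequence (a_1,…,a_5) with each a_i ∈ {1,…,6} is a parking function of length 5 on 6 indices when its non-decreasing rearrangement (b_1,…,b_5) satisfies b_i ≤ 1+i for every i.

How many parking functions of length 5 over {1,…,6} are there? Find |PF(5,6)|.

|PF| = (6−5+1)·(6+1)^(5−1) = 2×2401 = 4802 (Konheim–Weiss)
Check (4,2,6,3,1) → sorted (1,2,3,4,6): b_i ≤ 1+i ∀i, a PF.

4802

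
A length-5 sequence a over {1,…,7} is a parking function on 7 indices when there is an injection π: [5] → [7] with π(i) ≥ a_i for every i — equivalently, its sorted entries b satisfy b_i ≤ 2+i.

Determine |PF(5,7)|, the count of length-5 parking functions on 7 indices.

Count = (7−5+1)·(7+1)^(5−1) = 3 · 4096 = 12288 (Pollak)
One tuple (4,4,6,4,3) → sorted (3,4,4,4,6): b_i ≤ 2+i ∀i, a PF.

12288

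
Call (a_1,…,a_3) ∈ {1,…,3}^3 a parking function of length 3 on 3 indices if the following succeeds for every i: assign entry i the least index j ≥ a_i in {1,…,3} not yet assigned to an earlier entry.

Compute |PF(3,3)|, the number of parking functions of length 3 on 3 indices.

|PF(3,3)| = (3−3+1)·(3+1)^(3−1) = 1·16 = 16 [KW]
E.g. (3,1,1) → sorted (1,1,3): b_i ≤ i ∀i, a PF.

16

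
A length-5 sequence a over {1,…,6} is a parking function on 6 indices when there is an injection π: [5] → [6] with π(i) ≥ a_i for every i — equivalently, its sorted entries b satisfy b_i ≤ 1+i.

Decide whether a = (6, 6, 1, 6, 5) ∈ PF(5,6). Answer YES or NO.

Order a: b = (1, 5, 6, 6, 6).
  b_1=1 ≤ 2
  b_2=5 > 3
  fails at i=2 ⇒ NO

NO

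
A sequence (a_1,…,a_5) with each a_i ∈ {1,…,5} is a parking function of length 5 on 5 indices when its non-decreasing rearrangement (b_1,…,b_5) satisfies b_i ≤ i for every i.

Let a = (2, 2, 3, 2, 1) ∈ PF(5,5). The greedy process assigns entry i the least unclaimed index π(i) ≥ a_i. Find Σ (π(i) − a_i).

Σπ(i) = 1+…+5 = 15; Σa = 2+2+3+2+1 = 10; disp = 15−10 = 5.

5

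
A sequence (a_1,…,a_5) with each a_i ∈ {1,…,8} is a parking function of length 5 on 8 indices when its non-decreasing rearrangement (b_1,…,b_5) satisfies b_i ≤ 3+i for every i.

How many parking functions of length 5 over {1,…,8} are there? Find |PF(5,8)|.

26244

|PF(5,8)| = (8−5+1)·(8+1)^(5−1) = 4×6561 = 26244
Check (1,2,1,7,3) → sorted (1,1,2,3,7): b_i ≤ 3+i ∀i, a PF.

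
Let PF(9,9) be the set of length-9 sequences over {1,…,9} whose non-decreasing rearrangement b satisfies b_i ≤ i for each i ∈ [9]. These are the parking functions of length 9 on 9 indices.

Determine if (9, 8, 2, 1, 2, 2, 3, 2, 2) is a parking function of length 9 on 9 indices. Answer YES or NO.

Order a: b = (1, 2, 2, 2, 2, 2, 3, 8, 9).
  b_1=1 ≤ 1
  b_2=2 ≤ 2
  b_3=2 ≤ 3
  b_4=2 ≤ 4
  b_5=2 ≤ 5
  b_6=2 ≤ 6
  b_7=3 ≤ 7
  b_8=8 ≤ 8
  b_9=9 ≤ 9
All bounds hold ⇒ YES

YES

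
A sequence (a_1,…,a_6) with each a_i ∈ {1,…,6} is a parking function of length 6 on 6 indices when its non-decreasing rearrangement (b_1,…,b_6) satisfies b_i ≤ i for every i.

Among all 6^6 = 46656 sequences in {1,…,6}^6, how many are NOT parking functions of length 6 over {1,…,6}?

29849

Count = (7−6)·7^(6−1) = 1 · 16807 = 16807 (Pollak)
Example (2,3,4,6,6,4) → sorted (2,3,4,4,6,6): b_1=2>1, not a PF.
6^6 − 16807 = 46656 − 16807 = 29849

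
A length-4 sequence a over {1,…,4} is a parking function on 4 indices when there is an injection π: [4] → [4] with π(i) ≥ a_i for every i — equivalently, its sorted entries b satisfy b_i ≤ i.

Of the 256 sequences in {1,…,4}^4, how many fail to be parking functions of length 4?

#PF = (5−4)·5^(4−1) = 1·125 = 125
Example (3,2,2,4) → sorted (2,2,3,4): b_1=2>1, not a PF.
So 256 − 125 = 131 fail.

131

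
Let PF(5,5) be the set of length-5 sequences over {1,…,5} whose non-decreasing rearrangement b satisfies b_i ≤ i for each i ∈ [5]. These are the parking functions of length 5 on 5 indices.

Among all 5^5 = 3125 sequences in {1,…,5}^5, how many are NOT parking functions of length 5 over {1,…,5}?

1829

|PF(5,5)| = (6−5)·6^(5−1) = 1 · 1296 = 1296 (Konheim–Weiss)
E.g. (4,5,3,5,3) → sorted (3,3,4,5,5): b_1=3>1, not a PF.
5^5 − 1296 = 3125 − 1296 = 1829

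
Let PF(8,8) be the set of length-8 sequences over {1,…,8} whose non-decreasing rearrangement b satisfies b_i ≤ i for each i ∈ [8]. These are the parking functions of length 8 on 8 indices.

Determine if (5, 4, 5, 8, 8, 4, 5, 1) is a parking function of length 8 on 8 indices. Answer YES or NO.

NO

Sorted: b = (1, 4, 4, 5, 5, 5, 8, 8).
  b_1=1 ≤ 1
  b_2=4 > 2
  fails at i=2 ⇒ NO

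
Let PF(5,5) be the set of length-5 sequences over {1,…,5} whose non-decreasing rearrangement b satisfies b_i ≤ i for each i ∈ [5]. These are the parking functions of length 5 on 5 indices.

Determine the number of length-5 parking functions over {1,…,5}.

|PF| = 1·6^4 = 1·1296 = 1296 [KW]
One tuple (2,2,2,1,4) → sorted (1,2,2,2,4): b_i ≤ i ∀i, a PF.

1296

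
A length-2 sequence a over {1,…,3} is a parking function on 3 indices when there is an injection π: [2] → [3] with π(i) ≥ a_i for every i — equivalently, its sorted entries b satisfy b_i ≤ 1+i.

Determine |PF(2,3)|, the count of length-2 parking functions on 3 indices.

8

Count = 2·4^1 = 2×4 = 8 (Konheim–Weiss)
One tuple (2,3) → sorted (2,3): b_i ≤ 1+i ∀i, a PF.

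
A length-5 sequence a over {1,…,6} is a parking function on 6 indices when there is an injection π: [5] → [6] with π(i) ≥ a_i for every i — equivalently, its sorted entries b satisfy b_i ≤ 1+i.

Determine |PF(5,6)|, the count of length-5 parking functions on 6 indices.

4802

|PF(5,6)| = 2·7^4 = 2×2401 = 4802
E.g. (1,2,4,1,2) → sorted (1,1,2,2,4): b_i ≤ 1+i ∀i, a PF.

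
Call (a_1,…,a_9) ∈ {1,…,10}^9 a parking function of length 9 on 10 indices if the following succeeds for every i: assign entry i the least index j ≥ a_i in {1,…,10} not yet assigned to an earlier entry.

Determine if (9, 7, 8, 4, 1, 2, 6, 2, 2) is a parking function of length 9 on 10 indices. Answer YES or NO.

YES

Order a: b = (1, 2, 2, 2, 4, 6, 7, 8, 9).
  b_1=1 ≤ 2
  b_2=2 ≤ 3
  b_3=2 ≤ 4
  b_4=2 ≤ 5
  b_5=4 ≤ 6
  b_6=6 ≤ 7
  b_7=7 ≤ 8
  b_8=8 ≤ 9
  b_9=9 ≤ 10
All bounds hold ⇒ YES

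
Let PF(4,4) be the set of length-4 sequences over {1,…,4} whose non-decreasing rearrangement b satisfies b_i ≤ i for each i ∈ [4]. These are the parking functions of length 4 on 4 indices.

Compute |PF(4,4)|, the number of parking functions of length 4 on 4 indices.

125

|PF(4,4)| = (4−4+1)·(4+1)^(4−1) = 1·125 = 125
One tuple (4,1,1,3) → sorted (1,1,3,4): b_i ≤ i ∀i, a PF.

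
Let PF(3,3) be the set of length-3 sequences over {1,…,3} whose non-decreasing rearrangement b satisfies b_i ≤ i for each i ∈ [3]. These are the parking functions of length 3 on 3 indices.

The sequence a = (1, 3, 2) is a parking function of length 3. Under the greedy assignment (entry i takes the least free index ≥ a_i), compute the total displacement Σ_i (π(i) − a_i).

0

Σπ = 3·4/2 = 6 (π permutes [3]); Σa = 1+3+2 = 6; disp = 6−6 = 0.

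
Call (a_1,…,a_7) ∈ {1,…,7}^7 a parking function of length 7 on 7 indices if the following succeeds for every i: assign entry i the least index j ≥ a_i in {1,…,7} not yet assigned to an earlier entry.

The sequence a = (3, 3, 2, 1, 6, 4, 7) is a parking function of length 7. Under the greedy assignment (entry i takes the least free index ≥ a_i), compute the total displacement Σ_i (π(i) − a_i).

2

Σπ = 7·8/2 = 28 (π permutes [7]); Σa = 3+3+2+1+6+4+7 = 26; disp = 28−26 = 2.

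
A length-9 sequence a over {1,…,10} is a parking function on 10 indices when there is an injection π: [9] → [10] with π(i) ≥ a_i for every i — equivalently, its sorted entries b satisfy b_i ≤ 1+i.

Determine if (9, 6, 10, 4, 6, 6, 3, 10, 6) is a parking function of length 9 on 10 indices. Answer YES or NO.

NO

Rearranged: b = (3, 4, 6, 6, 6, 6, 9, 10, 10).
  b_1=3 > 2
  fails at i=1 ⇒ NO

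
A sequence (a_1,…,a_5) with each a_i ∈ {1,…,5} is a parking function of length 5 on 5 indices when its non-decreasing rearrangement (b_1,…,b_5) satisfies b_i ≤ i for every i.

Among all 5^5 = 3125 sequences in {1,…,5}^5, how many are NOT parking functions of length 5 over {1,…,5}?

#PF = 1·6^4 = 1·1296 = 1296 [KW]
One tuple (5,5,3,4,5) → sorted (3,4,5,5,5): b_1=3>1, not a PF.
So 3125 − 1296 = 1829 fail.

1829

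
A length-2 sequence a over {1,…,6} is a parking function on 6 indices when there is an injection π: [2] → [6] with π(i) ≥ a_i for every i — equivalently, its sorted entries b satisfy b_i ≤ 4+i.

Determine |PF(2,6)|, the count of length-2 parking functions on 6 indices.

|PF(2,6)| = (6+1−2)·(6+1)^{2−1} = 5×7 = 35 (Pollak)
Check (2,3) → sorted (2,3): b_i ≤ 4+i ∀i, a PF.

35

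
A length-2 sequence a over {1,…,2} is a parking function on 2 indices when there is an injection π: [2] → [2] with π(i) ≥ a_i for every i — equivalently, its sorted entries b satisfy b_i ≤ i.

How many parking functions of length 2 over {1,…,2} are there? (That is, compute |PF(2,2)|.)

Count = 1·3^1 = 1·3 = 3
Example (1,1) → sorted (1,1): b_i ≤ i ∀i, a PF.

3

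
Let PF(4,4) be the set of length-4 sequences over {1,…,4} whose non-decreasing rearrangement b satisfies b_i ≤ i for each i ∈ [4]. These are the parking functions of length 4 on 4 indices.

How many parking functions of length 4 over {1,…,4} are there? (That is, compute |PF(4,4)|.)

|PF(4,4)| = 1·5^3 = 1×125 = 125 (Konheim–Weiss)
Example (4,1,1,3) → sorted (1,1,3,4): b_i ≤ i ∀i, a PF.

125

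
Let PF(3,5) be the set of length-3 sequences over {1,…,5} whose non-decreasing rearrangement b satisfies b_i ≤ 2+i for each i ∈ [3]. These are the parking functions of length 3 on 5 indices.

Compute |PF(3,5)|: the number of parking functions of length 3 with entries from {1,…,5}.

|PF(3,5)| = 3·6^2 = 3·36 = 108
Example (4,1,2) → sorted (1,2,4): b_i ≤ 2+i ∀i, a PF.

108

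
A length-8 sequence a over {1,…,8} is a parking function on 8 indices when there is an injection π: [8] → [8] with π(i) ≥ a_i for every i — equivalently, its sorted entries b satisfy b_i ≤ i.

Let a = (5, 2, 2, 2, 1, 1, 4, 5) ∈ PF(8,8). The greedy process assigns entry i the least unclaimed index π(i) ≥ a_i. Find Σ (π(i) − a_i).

Σπ = 36 ({1..8} each once); Σa = 5+2+2+2+1+1+4+5 = 22; disp = 36−22 = 14.

14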